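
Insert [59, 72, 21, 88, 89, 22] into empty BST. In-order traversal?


Insert 59: root
Insert 72: R from 59
Insert 21: L from 59
Insert 88: R from 59 -> R from 72
Insert 89: R from 59 -> R from 72 -> R from 88
Insert 22: L from 59 -> R from 21

In-order: [21, 22, 59, 72, 88, 89]


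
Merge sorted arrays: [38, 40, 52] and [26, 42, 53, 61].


Take 26 from B
Take 38 from A
Take 40 from A
Take 42 from B
Take 52 from A

Merged: [26, 38, 40, 42, 52, 53, 61]


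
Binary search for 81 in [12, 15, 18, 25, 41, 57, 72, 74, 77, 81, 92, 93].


Step 1: lo=0, hi=11, mid=5, val=57
Step 2: lo=6, hi=11, mid=8, val=77
Step 3: lo=9, hi=11, mid=10, val=92
Step 4: lo=9, hi=9, mid=9, val=81

Found at index 9


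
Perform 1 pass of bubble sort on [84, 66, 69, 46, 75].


Initial: [84, 66, 69, 46, 75]
Pass 1: [66, 69, 46, 75, 84] (4 swaps)

After 1 pass: [66, 69, 46, 75, 84]


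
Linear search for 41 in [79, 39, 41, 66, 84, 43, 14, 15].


i=0: 79!=41
i=1: 39!=41
i=2: 41==41 found!

Found at 2, 3 comps


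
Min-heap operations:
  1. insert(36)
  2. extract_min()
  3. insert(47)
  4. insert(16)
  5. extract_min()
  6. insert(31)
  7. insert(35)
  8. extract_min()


insert(36) -> [36]
extract_min()->36, []
insert(47) -> [47]
insert(16) -> [16, 47]
extract_min()->16, [47]
insert(31) -> [31, 47]
insert(35) -> [31, 47, 35]
extract_min()->31, [35, 47]

Final heap: [35, 47]


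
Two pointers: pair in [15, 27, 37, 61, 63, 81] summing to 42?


lo=0(15)+hi=5(81)=96
lo=0(15)+hi=4(63)=78
lo=0(15)+hi=3(61)=76
lo=0(15)+hi=2(37)=52
lo=0(15)+hi=1(27)=42

Yes: 15+27=42


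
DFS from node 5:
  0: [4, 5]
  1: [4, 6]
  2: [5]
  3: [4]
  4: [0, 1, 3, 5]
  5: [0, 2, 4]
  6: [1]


Visit 5, push [4, 2, 0]
Visit 0, push [4]
Visit 4, push [3, 1]
Visit 1, push [6]
Visit 6, push []
Visit 3, push []
Visit 2, push []

DFS order: [5, 0, 4, 1, 6, 3, 2]


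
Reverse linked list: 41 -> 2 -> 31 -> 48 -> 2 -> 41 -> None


Step 1: curr=41, set curr.next=prev(None) | reversed so far: 41
Step 2: curr=2, set curr.next=prev(41) | reversed so far: 2 -> 41
Step 3: curr=31, set curr.next=prev(2) | reversed so far: 31 -> 2 -> 41
Step 4: curr=48, set curr.next=prev(31) | reversed so far: 48 -> 31 -> 2 -> 41
Step 5: curr=2, set curr.next=prev(48) | reversed so far: 2 -> 48 -> 31 -> 2 -> 41
Step 6: curr=41, set curr.next=prev(2) | reversed so far: 41 -> 2 -> 48 -> 31 -> 2 -> 41

41 -> 2 -> 48 -> 31 -> 2 -> 41 -> None


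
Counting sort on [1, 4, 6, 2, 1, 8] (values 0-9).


Input: [1, 4, 6, 2, 1, 8]
Counts: [0, 2, 1, 0, 1, 0, 1, 0, 1, 0]

Sorted: [1, 1, 2, 4, 6, 8]


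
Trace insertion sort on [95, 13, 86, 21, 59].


Initial: [95, 13, 86, 21, 59]
Insert 13: [13, 95, 86, 21, 59]
Insert 86: [13, 86, 95, 21, 59]
Insert 21: [13, 21, 86, 95, 59]
Insert 59: [13, 21, 59, 86, 95]

Sorted: [13, 21, 59, 86, 95]


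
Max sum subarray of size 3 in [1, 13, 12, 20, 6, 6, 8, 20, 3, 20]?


[0:3]: 26
[1:4]: 45
[2:5]: 38
[3:6]: 32
[4:7]: 20
[5:8]: 34
[6:9]: 31
[7:10]: 43

Max: 45 at [1:4]


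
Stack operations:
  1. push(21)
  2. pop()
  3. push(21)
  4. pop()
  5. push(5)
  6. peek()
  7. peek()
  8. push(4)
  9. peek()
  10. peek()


push(21) -> [21]
pop()->21, []
push(21) -> [21]
pop()->21, []
push(5) -> [5]
peek()->5
peek()->5
push(4) -> [5, 4]
peek()->4
peek()->4

Final stack: [5, 4]


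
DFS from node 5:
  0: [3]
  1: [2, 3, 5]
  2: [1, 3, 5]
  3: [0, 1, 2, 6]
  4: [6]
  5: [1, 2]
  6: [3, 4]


Visit 5, push [2, 1]
Visit 1, push [3, 2]
Visit 2, push [3]
Visit 3, push [6, 0]
Visit 0, push []
Visit 6, push [4]
Visit 4, push []

DFS order: [5, 1, 2, 3, 0, 6, 4]


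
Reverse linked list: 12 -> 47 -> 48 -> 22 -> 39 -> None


Step 1: curr=12, set curr.next=prev(None) | reversed so far: 12
Step 2: curr=47, set curr.next=prev(12) | reversed so far: 47 -> 12
Step 3: curr=48, set curr.next=prev(47) | reversed so far: 48 -> 47 -> 12
Step 4: curr=22, set curr.next=prev(48) | reversed so far: 22 -> 48 -> 47 -> 12
Step 5: curr=39, set curr.next=prev(22) | reversed so far: 39 -> 22 -> 48 -> 47 -> 12

39 -> 22 -> 48 -> 47 -> 12 -> None


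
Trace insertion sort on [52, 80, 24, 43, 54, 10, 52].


Initial: [52, 80, 24, 43, 54, 10, 52]
Insert 80: [52, 80, 24, 43, 54, 10, 52]
Insert 24: [24, 52, 80, 43, 54, 10, 52]
Insert 43: [24, 43, 52, 80, 54, 10, 52]
Insert 54: [24, 43, 52, 54, 80, 10, 52]
Insert 10: [10, 24, 43, 52, 54, 80, 52]
Insert 52: [10, 24, 43, 52, 52, 54, 80]

Sorted: [10, 24, 43, 52, 52, 54, 80]


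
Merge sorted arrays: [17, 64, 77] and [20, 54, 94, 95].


Take 17 from A
Take 20 from B
Take 54 from B
Take 64 from A
Take 77 from A

Merged: [17, 20, 54, 64, 77, 94, 95]


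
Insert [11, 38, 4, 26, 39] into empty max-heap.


Insert 11: [11]
Insert 38: [38, 11]
Insert 4: [38, 11, 4]
Insert 26: [38, 26, 4, 11]
Insert 39: [39, 38, 4, 11, 26]

Final heap: [39, 38, 4, 11, 26]


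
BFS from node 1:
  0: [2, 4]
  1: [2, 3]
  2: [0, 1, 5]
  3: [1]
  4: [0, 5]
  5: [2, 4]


Visit 1, enqueue [2, 3]
Visit 2, enqueue [0, 5]
Visit 3, enqueue []
Visit 0, enqueue [4]
Visit 5, enqueue []
Visit 4, enqueue []

BFS order: [1, 2, 3, 0, 5, 4]


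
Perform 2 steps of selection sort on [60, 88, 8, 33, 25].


Initial: [60, 88, 8, 33, 25]
Step 1: min=8 at 2
  Swap: [8, 88, 60, 33, 25]
Step 2: min=25 at 4
  Swap: [8, 25, 60, 33, 88]

After 2 steps: [8, 25, 60, 33, 88]


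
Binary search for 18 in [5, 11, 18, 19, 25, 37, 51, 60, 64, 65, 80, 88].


Step 1: lo=0, hi=11, mid=5, val=37
Step 2: lo=0, hi=4, mid=2, val=18

Found at index 2


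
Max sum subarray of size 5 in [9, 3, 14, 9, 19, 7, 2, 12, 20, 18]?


[0:5]: 54
[1:6]: 52
[2:7]: 51
[3:8]: 49
[4:9]: 60
[5:10]: 59

Max: 60 at [4:9]


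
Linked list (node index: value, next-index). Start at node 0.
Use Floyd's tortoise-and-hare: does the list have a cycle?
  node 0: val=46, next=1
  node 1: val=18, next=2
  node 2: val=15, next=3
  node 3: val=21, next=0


Floyd's tortoise (slow, +1) and hare (fast, +2):
  init: slow=0, fast=0
  step 1: slow=1, fast=2
  step 2: slow=2, fast=0
  step 3: slow=3, fast=2
  step 4: slow=0, fast=0
  slow == fast at node 0: cycle detected

Cycle: yes


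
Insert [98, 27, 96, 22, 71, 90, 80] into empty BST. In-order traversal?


Insert 98: root
Insert 27: L from 98
Insert 96: L from 98 -> R from 27
Insert 22: L from 98 -> L from 27
Insert 71: L from 98 -> R from 27 -> L from 96
Insert 90: L from 98 -> R from 27 -> L from 96 -> R from 71
Insert 80: L from 98 -> R from 27 -> L from 96 -> R from 71 -> L from 90

In-order: [22, 27, 71, 80, 90, 96, 98]


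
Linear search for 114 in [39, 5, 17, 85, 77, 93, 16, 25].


i=0: 39!=114
i=1: 5!=114
i=2: 17!=114
i=3: 85!=114
i=4: 77!=114
i=5: 93!=114
i=6: 16!=114
i=7: 25!=114

Not found, 8 comps


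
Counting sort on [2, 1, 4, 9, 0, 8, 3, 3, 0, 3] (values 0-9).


Input: [2, 1, 4, 9, 0, 8, 3, 3, 0, 3]
Counts: [2, 1, 1, 3, 1, 0, 0, 0, 1, 1]

Sorted: [0, 0, 1, 2, 3, 3, 3, 4, 8, 9]


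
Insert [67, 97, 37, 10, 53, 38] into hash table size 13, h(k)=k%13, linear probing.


Insert 67: h=2 -> slot 2
Insert 97: h=6 -> slot 6
Insert 37: h=11 -> slot 11
Insert 10: h=10 -> slot 10
Insert 53: h=1 -> slot 1
Insert 38: h=12 -> slot 12

Table: [None, 53, 67, None, None, None, 97, None, None, None, 10, 37, 38]


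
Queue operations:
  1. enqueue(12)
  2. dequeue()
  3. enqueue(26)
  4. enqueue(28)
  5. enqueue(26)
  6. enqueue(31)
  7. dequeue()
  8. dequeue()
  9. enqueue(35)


enqueue(12) -> [12]
dequeue()->12, []
enqueue(26) -> [26]
enqueue(28) -> [26, 28]
enqueue(26) -> [26, 28, 26]
enqueue(31) -> [26, 28, 26, 31]
dequeue()->26, [28, 26, 31]
dequeue()->28, [26, 31]
enqueue(35) -> [26, 31, 35]

Final queue: [26, 31, 35]


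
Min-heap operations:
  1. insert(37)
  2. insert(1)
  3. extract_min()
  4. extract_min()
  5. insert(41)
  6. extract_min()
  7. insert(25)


insert(37) -> [37]
insert(1) -> [1, 37]
extract_min()->1, [37]
extract_min()->37, []
insert(41) -> [41]
extract_min()->41, []
insert(25) -> [25]

Final heap: [25]


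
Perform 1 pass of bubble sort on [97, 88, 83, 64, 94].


Initial: [97, 88, 83, 64, 94]
Pass 1: [88, 83, 64, 94, 97] (4 swaps)

After 1 pass: [88, 83, 64, 94, 97]


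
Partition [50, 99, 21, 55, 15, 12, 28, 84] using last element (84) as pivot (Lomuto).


Pivot: 84
  50 <= 84: advance i (no swap)
  21 <= 84: swap -> [50, 21, 99, 55, 15, 12, 28, 84]
  55 <= 84: swap -> [50, 21, 55, 99, 15, 12, 28, 84]
  15 <= 84: swap -> [50, 21, 55, 15, 99, 12, 28, 84]
  12 <= 84: swap -> [50, 21, 55, 15, 12, 99, 28, 84]
  28 <= 84: swap -> [50, 21, 55, 15, 12, 28, 99, 84]
Place pivot at 6: [50, 21, 55, 15, 12, 28, 84, 99]

Partitioned: [50, 21, 55, 15, 12, 28, 84, 99]


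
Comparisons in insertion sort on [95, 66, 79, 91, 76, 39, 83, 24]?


Algorithm: insertion sort
Input: [95, 66, 79, 91, 76, 39, 83, 24]
Sorted: [24, 39, 66, 76, 79, 83, 91, 95]

24


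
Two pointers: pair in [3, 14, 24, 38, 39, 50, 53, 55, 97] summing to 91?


lo=0(3)+hi=8(97)=100
lo=0(3)+hi=7(55)=58
lo=1(14)+hi=7(55)=69
lo=2(24)+hi=7(55)=79
lo=3(38)+hi=7(55)=93
lo=3(38)+hi=6(53)=91

Yes: 38+53=91


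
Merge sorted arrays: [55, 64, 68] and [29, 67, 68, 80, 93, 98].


Take 29 from B
Take 55 from A
Take 64 from A
Take 67 from B
Take 68 from A

Merged: [29, 55, 64, 67, 68, 68, 80, 93, 98]


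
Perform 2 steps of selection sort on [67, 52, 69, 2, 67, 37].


Initial: [67, 52, 69, 2, 67, 37]
Step 1: min=2 at 3
  Swap: [2, 52, 69, 67, 67, 37]
Step 2: min=37 at 5
  Swap: [2, 37, 69, 67, 67, 52]

After 2 steps: [2, 37, 69, 67, 67, 52]


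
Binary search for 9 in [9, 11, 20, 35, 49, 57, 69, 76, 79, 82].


Step 1: lo=0, hi=9, mid=4, val=49
Step 2: lo=0, hi=3, mid=1, val=11
Step 3: lo=0, hi=0, mid=0, val=9

Found at index 0


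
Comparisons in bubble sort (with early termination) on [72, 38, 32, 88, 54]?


Algorithm: bubble sort (with early termination)
Input: [72, 38, 32, 88, 54]
Sorted: [32, 38, 54, 72, 88]

9


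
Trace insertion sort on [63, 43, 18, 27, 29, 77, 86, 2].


Initial: [63, 43, 18, 27, 29, 77, 86, 2]
Insert 43: [43, 63, 18, 27, 29, 77, 86, 2]
Insert 18: [18, 43, 63, 27, 29, 77, 86, 2]
Insert 27: [18, 27, 43, 63, 29, 77, 86, 2]
Insert 29: [18, 27, 29, 43, 63, 77, 86, 2]
Insert 77: [18, 27, 29, 43, 63, 77, 86, 2]
Insert 86: [18, 27, 29, 43, 63, 77, 86, 2]
Insert 2: [2, 18, 27, 29, 43, 63, 77, 86]

Sorted: [2, 18, 27, 29, 43, 63, 77, 86]


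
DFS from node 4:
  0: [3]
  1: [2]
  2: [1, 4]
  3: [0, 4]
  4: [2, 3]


Visit 4, push [3, 2]
Visit 2, push [1]
Visit 1, push []
Visit 3, push [0]
Visit 0, push []

DFS order: [4, 2, 1, 3, 0]


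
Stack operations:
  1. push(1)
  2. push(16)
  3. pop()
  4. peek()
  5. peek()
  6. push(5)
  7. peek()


push(1) -> [1]
push(16) -> [1, 16]
pop()->16, [1]
peek()->1
peek()->1
push(5) -> [1, 5]
peek()->5

Final stack: [1, 5]


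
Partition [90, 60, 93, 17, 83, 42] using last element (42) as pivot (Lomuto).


Pivot: 42
  17 <= 42: swap -> [17, 60, 93, 90, 83, 42]
Place pivot at 1: [17, 42, 93, 90, 83, 60]

Partitioned: [17, 42, 93, 90, 83, 60]


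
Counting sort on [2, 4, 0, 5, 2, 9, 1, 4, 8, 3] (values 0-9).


Input: [2, 4, 0, 5, 2, 9, 1, 4, 8, 3]
Counts: [1, 1, 2, 1, 2, 1, 0, 0, 1, 1]

Sorted: [0, 1, 2, 2, 3, 4, 4, 5, 8, 9]


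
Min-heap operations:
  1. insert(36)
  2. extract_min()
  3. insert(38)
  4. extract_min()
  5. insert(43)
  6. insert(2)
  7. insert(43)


insert(36) -> [36]
extract_min()->36, []
insert(38) -> [38]
extract_min()->38, []
insert(43) -> [43]
insert(2) -> [2, 43]
insert(43) -> [2, 43, 43]

Final heap: [2, 43, 43]


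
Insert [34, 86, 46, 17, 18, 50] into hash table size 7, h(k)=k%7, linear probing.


Insert 34: h=6 -> slot 6
Insert 86: h=2 -> slot 2
Insert 46: h=4 -> slot 4
Insert 17: h=3 -> slot 3
Insert 18: h=4, 1 probes -> slot 5
Insert 50: h=1 -> slot 1

Table: [None, 50, 86, 17, 46, 18, 34]


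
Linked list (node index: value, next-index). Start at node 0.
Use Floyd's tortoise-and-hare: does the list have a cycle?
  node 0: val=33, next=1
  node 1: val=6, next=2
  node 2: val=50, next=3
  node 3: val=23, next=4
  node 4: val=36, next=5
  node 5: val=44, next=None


Floyd's tortoise (slow, +1) and hare (fast, +2):
  init: slow=0, fast=0
  step 1: slow=1, fast=2
  step 2: slow=2, fast=4
  step 3: fast 4->5->None, no cycle

Cycle: no


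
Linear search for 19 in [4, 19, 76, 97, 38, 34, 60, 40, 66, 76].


i=0: 4!=19
i=1: 19==19 found!

Found at 1, 2 comps


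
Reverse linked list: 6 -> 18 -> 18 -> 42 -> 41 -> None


Step 1: curr=6, set curr.next=prev(None) | reversed so far: 6
Step 2: curr=18, set curr.next=prev(6) | reversed so far: 18 -> 6
Step 3: curr=18, set curr.next=prev(18) | reversed so far: 18 -> 18 -> 6
Step 4: curr=42, set curr.next=prev(18) | reversed so far: 42 -> 18 -> 18 -> 6
Step 5: curr=41, set curr.next=prev(42) | reversed so far: 41 -> 42 -> 18 -> 18 -> 6

41 -> 42 -> 18 -> 18 -> 6 -> None


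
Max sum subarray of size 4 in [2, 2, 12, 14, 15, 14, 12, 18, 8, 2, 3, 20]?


[0:4]: 30
[1:5]: 43
[2:6]: 55
[3:7]: 55
[4:8]: 59
[5:9]: 52
[6:10]: 40
[7:11]: 31
[8:12]: 33

Max: 59 at [4:8]


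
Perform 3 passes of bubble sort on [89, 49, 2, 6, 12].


Initial: [89, 49, 2, 6, 12]
Pass 1: [49, 2, 6, 12, 89] (4 swaps)
Pass 2: [2, 6, 12, 49, 89] (3 swaps)
Pass 3: [2, 6, 12, 49, 89] (0 swaps)

After 3 passes: [2, 6, 12, 49, 89]


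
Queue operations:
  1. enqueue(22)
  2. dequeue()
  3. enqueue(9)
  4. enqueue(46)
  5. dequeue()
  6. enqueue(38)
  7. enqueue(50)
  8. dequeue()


enqueue(22) -> [22]
dequeue()->22, []
enqueue(9) -> [9]
enqueue(46) -> [9, 46]
dequeue()->9, [46]
enqueue(38) -> [46, 38]
enqueue(50) -> [46, 38, 50]
dequeue()->46, [38, 50]

Final queue: [38, 50]


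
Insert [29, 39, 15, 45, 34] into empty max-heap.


Insert 29: [29]
Insert 39: [39, 29]
Insert 15: [39, 29, 15]
Insert 45: [45, 39, 15, 29]
Insert 34: [45, 39, 15, 29, 34]

Final heap: [45, 39, 15, 29, 34]


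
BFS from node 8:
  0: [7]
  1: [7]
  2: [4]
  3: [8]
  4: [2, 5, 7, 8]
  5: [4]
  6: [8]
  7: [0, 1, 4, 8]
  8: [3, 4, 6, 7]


Visit 8, enqueue [3, 4, 6, 7]
Visit 3, enqueue []
Visit 4, enqueue [2, 5]
Visit 6, enqueue []
Visit 7, enqueue [0, 1]
Visit 2, enqueue []
Visit 5, enqueue []
Visit 0, enqueue []
Visit 1, enqueue []

BFS order: [8, 3, 4, 6, 7, 2, 5, 0, 1]


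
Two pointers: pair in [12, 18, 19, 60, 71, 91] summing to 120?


lo=0(12)+hi=5(91)=103
lo=1(18)+hi=5(91)=109
lo=2(19)+hi=5(91)=110
lo=3(60)+hi=5(91)=151
lo=3(60)+hi=4(71)=131

No pair found


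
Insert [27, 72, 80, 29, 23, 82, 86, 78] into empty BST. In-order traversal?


Insert 27: root
Insert 72: R from 27
Insert 80: R from 27 -> R from 72
Insert 29: R from 27 -> L from 72
Insert 23: L from 27
Insert 82: R from 27 -> R from 72 -> R from 80
Insert 86: R from 27 -> R from 72 -> R from 80 -> R from 82
Insert 78: R from 27 -> R from 72 -> L from 80

In-order: [23, 27, 29, 72, 78, 80, 82, 86]


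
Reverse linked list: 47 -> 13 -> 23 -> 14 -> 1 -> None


Step 1: curr=47, set curr.next=prev(None) | reversed so far: 47
Step 2: curr=13, set curr.next=prev(47) | reversed so far: 13 -> 47
Step 3: curr=23, set curr.next=prev(13) | reversed so far: 23 -> 13 -> 47
Step 4: curr=14, set curr.next=prev(23) | reversed so far: 14 -> 23 -> 13 -> 47
Step 5: curr=1, set curr.next=prev(14) | reversed so far: 1 -> 14 -> 23 -> 13 -> 47

1 -> 14 -> 23 -> 13 -> 47 -> None


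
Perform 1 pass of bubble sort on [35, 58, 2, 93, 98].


Initial: [35, 58, 2, 93, 98]
Pass 1: [35, 2, 58, 93, 98] (1 swaps)

After 1 pass: [35, 2, 58, 93, 98]


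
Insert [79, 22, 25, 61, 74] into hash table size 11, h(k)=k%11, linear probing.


Insert 79: h=2 -> slot 2
Insert 22: h=0 -> slot 0
Insert 25: h=3 -> slot 3
Insert 61: h=6 -> slot 6
Insert 74: h=8 -> slot 8

Table: [22, None, 79, 25, None, None, 61, None, 74, None, None]


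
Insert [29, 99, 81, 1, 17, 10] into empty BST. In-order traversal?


Insert 29: root
Insert 99: R from 29
Insert 81: R from 29 -> L from 99
Insert 1: L from 29
Insert 17: L from 29 -> R from 1
Insert 10: L from 29 -> R from 1 -> L from 17

In-order: [1, 10, 17, 29, 81, 99]


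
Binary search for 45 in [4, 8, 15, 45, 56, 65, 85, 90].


Step 1: lo=0, hi=7, mid=3, val=45

Found at index 3


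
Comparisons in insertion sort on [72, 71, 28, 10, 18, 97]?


Algorithm: insertion sort
Input: [72, 71, 28, 10, 18, 97]
Sorted: [10, 18, 28, 71, 72, 97]

11


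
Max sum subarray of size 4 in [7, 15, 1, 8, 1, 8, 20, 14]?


[0:4]: 31
[1:5]: 25
[2:6]: 18
[3:7]: 37
[4:8]: 43

Max: 43 at [4:8]


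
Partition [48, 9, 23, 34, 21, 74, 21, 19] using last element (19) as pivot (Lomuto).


Pivot: 19
  9 <= 19: swap -> [9, 48, 23, 34, 21, 74, 21, 19]
Place pivot at 1: [9, 19, 23, 34, 21, 74, 21, 48]

Partitioned: [9, 19, 23, 34, 21, 74, 21, 48]


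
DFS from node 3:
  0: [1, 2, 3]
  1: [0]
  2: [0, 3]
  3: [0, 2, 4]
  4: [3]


Visit 3, push [4, 2, 0]
Visit 0, push [2, 1]
Visit 1, push []
Visit 2, push []
Visit 4, push []

DFS order: [3, 0, 1, 2, 4]


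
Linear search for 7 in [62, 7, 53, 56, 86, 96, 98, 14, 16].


i=0: 62!=7
i=1: 7==7 found!

Found at 1, 2 comps


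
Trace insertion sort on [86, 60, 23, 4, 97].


Initial: [86, 60, 23, 4, 97]
Insert 60: [60, 86, 23, 4, 97]
Insert 23: [23, 60, 86, 4, 97]
Insert 4: [4, 23, 60, 86, 97]
Insert 97: [4, 23, 60, 86, 97]

Sorted: [4, 23, 60, 86, 97]


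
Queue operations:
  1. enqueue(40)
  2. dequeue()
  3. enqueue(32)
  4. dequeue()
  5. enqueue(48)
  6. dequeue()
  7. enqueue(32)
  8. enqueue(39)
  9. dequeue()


enqueue(40) -> [40]
dequeue()->40, []
enqueue(32) -> [32]
dequeue()->32, []
enqueue(48) -> [48]
dequeue()->48, []
enqueue(32) -> [32]
enqueue(39) -> [32, 39]
dequeue()->32, [39]

Final queue: [39]


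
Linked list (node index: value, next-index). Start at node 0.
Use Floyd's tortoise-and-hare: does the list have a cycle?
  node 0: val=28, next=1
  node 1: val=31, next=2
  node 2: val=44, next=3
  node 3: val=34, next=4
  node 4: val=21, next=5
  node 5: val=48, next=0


Floyd's tortoise (slow, +1) and hare (fast, +2):
  init: slow=0, fast=0
  step 1: slow=1, fast=2
  step 2: slow=2, fast=4
  step 3: slow=3, fast=0
  step 4: slow=4, fast=2
  step 5: slow=5, fast=4
  step 6: slow=0, fast=0
  slow == fast at node 0: cycle detected

Cycle: yes


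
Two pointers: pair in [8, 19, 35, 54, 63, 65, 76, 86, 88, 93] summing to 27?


lo=0(8)+hi=9(93)=101
lo=0(8)+hi=8(88)=96
lo=0(8)+hi=7(86)=94
lo=0(8)+hi=6(76)=84
lo=0(8)+hi=5(65)=73
lo=0(8)+hi=4(63)=71
lo=0(8)+hi=3(54)=62
lo=0(8)+hi=2(35)=43
lo=0(8)+hi=1(19)=27

Yes: 8+19=27


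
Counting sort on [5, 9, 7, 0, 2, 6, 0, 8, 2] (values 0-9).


Input: [5, 9, 7, 0, 2, 6, 0, 8, 2]
Counts: [2, 0, 2, 0, 0, 1, 1, 1, 1, 1]

Sorted: [0, 0, 2, 2, 5, 6, 7, 8, 9]


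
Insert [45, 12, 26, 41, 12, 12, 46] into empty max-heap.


Insert 45: [45]
Insert 12: [45, 12]
Insert 26: [45, 12, 26]
Insert 41: [45, 41, 26, 12]
Insert 12: [45, 41, 26, 12, 12]
Insert 12: [45, 41, 26, 12, 12, 12]
Insert 46: [46, 41, 45, 12, 12, 12, 26]

Final heap: [46, 41, 45, 12, 12, 12, 26]


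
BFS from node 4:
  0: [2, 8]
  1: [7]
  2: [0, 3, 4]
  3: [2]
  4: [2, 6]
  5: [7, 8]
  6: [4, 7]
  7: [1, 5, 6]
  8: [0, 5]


Visit 4, enqueue [2, 6]
Visit 2, enqueue [0, 3]
Visit 6, enqueue [7]
Visit 0, enqueue [8]
Visit 3, enqueue []
Visit 7, enqueue [1, 5]
Visit 8, enqueue []
Visit 1, enqueue []
Visit 5, enqueue []

BFS order: [4, 2, 6, 0, 3, 7, 8, 1, 5]


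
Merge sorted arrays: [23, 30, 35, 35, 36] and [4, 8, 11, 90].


Take 4 from B
Take 8 from B
Take 11 from B
Take 23 from A
Take 30 from A
Take 35 from A
Take 35 from A
Take 36 from A

Merged: [4, 8, 11, 23, 30, 35, 35, 36, 90]


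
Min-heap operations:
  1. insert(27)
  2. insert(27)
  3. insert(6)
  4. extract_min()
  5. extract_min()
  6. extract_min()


insert(27) -> [27]
insert(27) -> [27, 27]
insert(6) -> [6, 27, 27]
extract_min()->6, [27, 27]
extract_min()->27, [27]
extract_min()->27, []

Final heap: []


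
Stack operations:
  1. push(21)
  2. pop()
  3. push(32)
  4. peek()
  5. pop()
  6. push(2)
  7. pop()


push(21) -> [21]
pop()->21, []
push(32) -> [32]
peek()->32
pop()->32, []
push(2) -> [2]
pop()->2, []

Final stack: []


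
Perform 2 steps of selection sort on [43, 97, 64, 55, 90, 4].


Initial: [43, 97, 64, 55, 90, 4]
Step 1: min=4 at 5
  Swap: [4, 97, 64, 55, 90, 43]
Step 2: min=43 at 5
  Swap: [4, 43, 64, 55, 90, 97]

After 2 steps: [4, 43, 64, 55, 90, 97]


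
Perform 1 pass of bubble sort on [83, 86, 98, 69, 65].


Initial: [83, 86, 98, 69, 65]
Pass 1: [83, 86, 69, 65, 98] (2 swaps)

After 1 pass: [83, 86, 69, 65, 98]


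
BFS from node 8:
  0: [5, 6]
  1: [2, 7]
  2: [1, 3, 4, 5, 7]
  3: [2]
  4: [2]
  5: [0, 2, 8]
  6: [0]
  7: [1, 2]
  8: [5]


Visit 8, enqueue [5]
Visit 5, enqueue [0, 2]
Visit 0, enqueue [6]
Visit 2, enqueue [1, 3, 4, 7]
Visit 6, enqueue []
Visit 1, enqueue []
Visit 3, enqueue []
Visit 4, enqueue []
Visit 7, enqueue []

BFS order: [8, 5, 0, 2, 6, 1, 3, 4, 7]


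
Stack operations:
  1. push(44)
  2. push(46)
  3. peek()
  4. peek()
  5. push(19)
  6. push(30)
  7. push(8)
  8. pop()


push(44) -> [44]
push(46) -> [44, 46]
peek()->46
peek()->46
push(19) -> [44, 46, 19]
push(30) -> [44, 46, 19, 30]
push(8) -> [44, 46, 19, 30, 8]
pop()->8, [44, 46, 19, 30]

Final stack: [44, 46, 19, 30]


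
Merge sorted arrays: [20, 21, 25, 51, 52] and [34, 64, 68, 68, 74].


Take 20 from A
Take 21 from A
Take 25 from A
Take 34 from B
Take 51 from A
Take 52 from A

Merged: [20, 21, 25, 34, 51, 52, 64, 68, 68, 74]


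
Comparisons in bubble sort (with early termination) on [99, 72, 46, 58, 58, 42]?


Algorithm: bubble sort (with early termination)
Input: [99, 72, 46, 58, 58, 42]
Sorted: [42, 46, 58, 58, 72, 99]

15


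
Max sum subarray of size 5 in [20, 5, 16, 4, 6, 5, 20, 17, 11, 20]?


[0:5]: 51
[1:6]: 36
[2:7]: 51
[3:8]: 52
[4:9]: 59
[5:10]: 73

Max: 73 at [5:10]


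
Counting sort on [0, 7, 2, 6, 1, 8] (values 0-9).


Input: [0, 7, 2, 6, 1, 8]
Counts: [1, 1, 1, 0, 0, 0, 1, 1, 1, 0]

Sorted: [0, 1, 2, 6, 7, 8]


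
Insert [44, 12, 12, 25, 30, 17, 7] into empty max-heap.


Insert 44: [44]
Insert 12: [44, 12]
Insert 12: [44, 12, 12]
Insert 25: [44, 25, 12, 12]
Insert 30: [44, 30, 12, 12, 25]
Insert 17: [44, 30, 17, 12, 25, 12]
Insert 7: [44, 30, 17, 12, 25, 12, 7]

Final heap: [44, 30, 17, 12, 25, 12, 7]


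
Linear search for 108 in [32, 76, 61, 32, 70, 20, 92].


i=0: 32!=108
i=1: 76!=108
i=2: 61!=108
i=3: 32!=108
i=4: 70!=108
i=5: 20!=108
i=6: 92!=108

Not found, 7 comps


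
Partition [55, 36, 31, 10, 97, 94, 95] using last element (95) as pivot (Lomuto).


Pivot: 95
  55 <= 95: advance i (no swap)
  36 <= 95: advance i (no swap)
  31 <= 95: advance i (no swap)
  10 <= 95: advance i (no swap)
  94 <= 95: swap -> [55, 36, 31, 10, 94, 97, 95]
Place pivot at 5: [55, 36, 31, 10, 94, 95, 97]

Partitioned: [55, 36, 31, 10, 94, 95, 97]


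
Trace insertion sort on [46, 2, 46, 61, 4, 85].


Initial: [46, 2, 46, 61, 4, 85]
Insert 2: [2, 46, 46, 61, 4, 85]
Insert 46: [2, 46, 46, 61, 4, 85]
Insert 61: [2, 46, 46, 61, 4, 85]
Insert 4: [2, 4, 46, 46, 61, 85]
Insert 85: [2, 4, 46, 46, 61, 85]

Sorted: [2, 4, 46, 46, 61, 85]


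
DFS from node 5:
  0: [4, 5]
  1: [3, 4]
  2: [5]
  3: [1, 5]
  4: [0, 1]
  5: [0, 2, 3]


Visit 5, push [3, 2, 0]
Visit 0, push [4]
Visit 4, push [1]
Visit 1, push [3]
Visit 3, push []
Visit 2, push []

DFS order: [5, 0, 4, 1, 3, 2]


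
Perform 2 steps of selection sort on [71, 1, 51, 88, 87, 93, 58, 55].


Initial: [71, 1, 51, 88, 87, 93, 58, 55]
Step 1: min=1 at 1
  Swap: [1, 71, 51, 88, 87, 93, 58, 55]
Step 2: min=51 at 2
  Swap: [1, 51, 71, 88, 87, 93, 58, 55]

After 2 steps: [1, 51, 71, 88, 87, 93, 58, 55]


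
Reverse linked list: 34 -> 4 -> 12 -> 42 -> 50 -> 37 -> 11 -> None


Step 1: curr=34, set curr.next=prev(None) | reversed so far: 34
Step 2: curr=4, set curr.next=prev(34) | reversed so far: 4 -> 34
Step 3: curr=12, set curr.next=prev(4) | reversed so far: 12 -> 4 -> 34
Step 4: curr=42, set curr.next=prev(12) | reversed so far: 42 -> 12 -> 4 -> 34
Step 5: curr=50, set curr.next=prev(42) | reversed so far: 50 -> 42 -> 12 -> 4 -> 34
Step 6: curr=37, set curr.next=prev(50) | reversed so far: 37 -> 50 -> 42 -> 12 -> 4 -> 34
Step 7: curr=11, set curr.next=prev(37) | reversed so far: 11 -> 37 -> 50 -> 42 -> 12 -> 4 -> 34

11 -> 37 -> 50 -> 42 -> 12 -> 4 -> 34 -> None


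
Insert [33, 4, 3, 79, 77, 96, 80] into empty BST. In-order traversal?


Insert 33: root
Insert 4: L from 33
Insert 3: L from 33 -> L from 4
Insert 79: R from 33
Insert 77: R from 33 -> L from 79
Insert 96: R from 33 -> R from 79
Insert 80: R from 33 -> R from 79 -> L from 96

In-order: [3, 4, 33, 77, 79, 80, 96]


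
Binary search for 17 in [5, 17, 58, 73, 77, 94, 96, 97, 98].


Step 1: lo=0, hi=8, mid=4, val=77
Step 2: lo=0, hi=3, mid=1, val=17

Found at index 1


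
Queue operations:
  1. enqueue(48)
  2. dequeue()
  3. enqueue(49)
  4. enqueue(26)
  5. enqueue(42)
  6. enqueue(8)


enqueue(48) -> [48]
dequeue()->48, []
enqueue(49) -> [49]
enqueue(26) -> [49, 26]
enqueue(42) -> [49, 26, 42]
enqueue(8) -> [49, 26, 42, 8]

Final queue: [49, 26, 42, 8]


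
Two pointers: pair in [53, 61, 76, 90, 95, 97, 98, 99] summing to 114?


lo=0(53)+hi=7(99)=152
lo=0(53)+hi=6(98)=151
lo=0(53)+hi=5(97)=150
lo=0(53)+hi=4(95)=148
lo=0(53)+hi=3(90)=143
lo=0(53)+hi=2(76)=129
lo=0(53)+hi=1(61)=114

Yes: 53+61=114


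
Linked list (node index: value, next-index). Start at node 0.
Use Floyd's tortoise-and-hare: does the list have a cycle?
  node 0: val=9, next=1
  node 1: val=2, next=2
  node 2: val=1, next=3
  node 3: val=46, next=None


Floyd's tortoise (slow, +1) and hare (fast, +2):
  init: slow=0, fast=0
  step 1: slow=1, fast=2
  step 2: fast 2->3->None, no cycle

Cycle: no


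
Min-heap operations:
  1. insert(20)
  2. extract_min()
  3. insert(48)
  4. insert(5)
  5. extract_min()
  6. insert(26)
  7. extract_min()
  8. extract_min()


insert(20) -> [20]
extract_min()->20, []
insert(48) -> [48]
insert(5) -> [5, 48]
extract_min()->5, [48]
insert(26) -> [26, 48]
extract_min()->26, [48]
extract_min()->48, []

Final heap: []


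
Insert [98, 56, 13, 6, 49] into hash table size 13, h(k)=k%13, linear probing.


Insert 98: h=7 -> slot 7
Insert 56: h=4 -> slot 4
Insert 13: h=0 -> slot 0
Insert 6: h=6 -> slot 6
Insert 49: h=10 -> slot 10

Table: [13, None, None, None, 56, None, 6, 98, None, None, 49, None, None]


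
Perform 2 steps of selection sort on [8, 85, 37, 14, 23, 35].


Initial: [8, 85, 37, 14, 23, 35]
Step 1: min=8 at 0
  Swap: [8, 85, 37, 14, 23, 35]
Step 2: min=14 at 3
  Swap: [8, 14, 37, 85, 23, 35]

After 2 steps: [8, 14, 37, 85, 23, 35]


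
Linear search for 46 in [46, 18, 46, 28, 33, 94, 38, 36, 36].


i=0: 46==46 found!

Found at 0, 1 comps


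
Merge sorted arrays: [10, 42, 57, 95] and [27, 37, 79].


Take 10 from A
Take 27 from B
Take 37 from B
Take 42 from A
Take 57 from A
Take 79 from B

Merged: [10, 27, 37, 42, 57, 79, 95]


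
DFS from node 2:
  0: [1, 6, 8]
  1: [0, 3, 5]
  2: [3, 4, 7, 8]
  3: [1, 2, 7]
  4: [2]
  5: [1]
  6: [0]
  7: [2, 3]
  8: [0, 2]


Visit 2, push [8, 7, 4, 3]
Visit 3, push [7, 1]
Visit 1, push [5, 0]
Visit 0, push [8, 6]
Visit 6, push []
Visit 8, push []
Visit 5, push []
Visit 7, push []
Visit 4, push []

DFS order: [2, 3, 1, 0, 6, 8, 5, 7, 4]


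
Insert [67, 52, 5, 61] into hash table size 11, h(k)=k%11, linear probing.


Insert 67: h=1 -> slot 1
Insert 52: h=8 -> slot 8
Insert 5: h=5 -> slot 5
Insert 61: h=6 -> slot 6

Table: [None, 67, None, None, None, 5, 61, None, 52, None, None]


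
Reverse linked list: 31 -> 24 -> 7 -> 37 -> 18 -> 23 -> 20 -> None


Step 1: curr=31, set curr.next=prev(None) | reversed so far: 31
Step 2: curr=24, set curr.next=prev(31) | reversed so far: 24 -> 31
Step 3: curr=7, set curr.next=prev(24) | reversed so far: 7 -> 24 -> 31
Step 4: curr=37, set curr.next=prev(7) | reversed so far: 37 -> 7 -> 24 -> 31
Step 5: curr=18, set curr.next=prev(37) | reversed so far: 18 -> 37 -> 7 -> 24 -> 31
Step 6: curr=23, set curr.next=prev(18) | reversed so far: 23 -> 18 -> 37 -> 7 -> 24 -> 31
Step 7: curr=20, set curr.next=prev(23) | reversed so far: 20 -> 23 -> 18 -> 37 -> 7 -> 24 -> 31

20 -> 23 -> 18 -> 37 -> 7 -> 24 -> 31 -> None


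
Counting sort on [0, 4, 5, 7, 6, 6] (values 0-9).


Input: [0, 4, 5, 7, 6, 6]
Counts: [1, 0, 0, 0, 1, 1, 2, 1, 0, 0]

Sorted: [0, 4, 5, 6, 6, 7]


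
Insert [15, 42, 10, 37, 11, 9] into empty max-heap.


Insert 15: [15]
Insert 42: [42, 15]
Insert 10: [42, 15, 10]
Insert 37: [42, 37, 10, 15]
Insert 11: [42, 37, 10, 15, 11]
Insert 9: [42, 37, 10, 15, 11, 9]

Final heap: [42, 37, 10, 15, 11, 9]


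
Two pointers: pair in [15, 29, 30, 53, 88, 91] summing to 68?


lo=0(15)+hi=5(91)=106
lo=0(15)+hi=4(88)=103
lo=0(15)+hi=3(53)=68

Yes: 15+53=68


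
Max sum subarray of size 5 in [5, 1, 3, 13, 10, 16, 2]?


[0:5]: 32
[1:6]: 43
[2:7]: 44

Max: 44 at [2:7]


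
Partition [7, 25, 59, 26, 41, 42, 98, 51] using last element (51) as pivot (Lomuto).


Pivot: 51
  7 <= 51: advance i (no swap)
  25 <= 51: advance i (no swap)
  26 <= 51: swap -> [7, 25, 26, 59, 41, 42, 98, 51]
  41 <= 51: swap -> [7, 25, 26, 41, 59, 42, 98, 51]
  42 <= 51: swap -> [7, 25, 26, 41, 42, 59, 98, 51]
Place pivot at 5: [7, 25, 26, 41, 42, 51, 98, 59]

Partitioned: [7, 25, 26, 41, 42, 51, 98, 59]


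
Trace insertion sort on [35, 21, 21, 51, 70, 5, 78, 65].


Initial: [35, 21, 21, 51, 70, 5, 78, 65]
Insert 21: [21, 35, 21, 51, 70, 5, 78, 65]
Insert 21: [21, 21, 35, 51, 70, 5, 78, 65]
Insert 51: [21, 21, 35, 51, 70, 5, 78, 65]
Insert 70: [21, 21, 35, 51, 70, 5, 78, 65]
Insert 5: [5, 21, 21, 35, 51, 70, 78, 65]
Insert 78: [5, 21, 21, 35, 51, 70, 78, 65]
Insert 65: [5, 21, 21, 35, 51, 65, 70, 78]

Sorted: [5, 21, 21, 35, 51, 65, 70, 78]


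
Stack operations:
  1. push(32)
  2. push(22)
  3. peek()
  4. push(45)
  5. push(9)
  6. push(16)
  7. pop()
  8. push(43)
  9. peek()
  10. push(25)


push(32) -> [32]
push(22) -> [32, 22]
peek()->22
push(45) -> [32, 22, 45]
push(9) -> [32, 22, 45, 9]
push(16) -> [32, 22, 45, 9, 16]
pop()->16, [32, 22, 45, 9]
push(43) -> [32, 22, 45, 9, 43]
peek()->43
push(25) -> [32, 22, 45, 9, 43, 25]

Final stack: [32, 22, 45, 9, 43, 25]


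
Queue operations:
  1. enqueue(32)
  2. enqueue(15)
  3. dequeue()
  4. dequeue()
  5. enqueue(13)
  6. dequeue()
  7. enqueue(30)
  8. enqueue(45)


enqueue(32) -> [32]
enqueue(15) -> [32, 15]
dequeue()->32, [15]
dequeue()->15, []
enqueue(13) -> [13]
dequeue()->13, []
enqueue(30) -> [30]
enqueue(45) -> [30, 45]

Final queue: [30, 45]


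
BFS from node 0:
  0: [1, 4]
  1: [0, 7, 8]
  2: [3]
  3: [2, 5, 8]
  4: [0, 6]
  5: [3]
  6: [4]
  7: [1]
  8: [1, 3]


Visit 0, enqueue [1, 4]
Visit 1, enqueue [7, 8]
Visit 4, enqueue [6]
Visit 7, enqueue []
Visit 8, enqueue [3]
Visit 6, enqueue []
Visit 3, enqueue [2, 5]
Visit 2, enqueue []
Visit 5, enqueue []

BFS order: [0, 1, 4, 7, 8, 6, 3, 2, 5]


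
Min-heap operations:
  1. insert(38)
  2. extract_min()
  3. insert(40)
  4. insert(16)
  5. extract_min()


insert(38) -> [38]
extract_min()->38, []
insert(40) -> [40]
insert(16) -> [16, 40]
extract_min()->16, [40]

Final heap: [40]


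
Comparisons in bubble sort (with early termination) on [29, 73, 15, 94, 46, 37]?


Algorithm: bubble sort (with early termination)
Input: [29, 73, 15, 94, 46, 37]
Sorted: [15, 29, 37, 46, 73, 94]

14


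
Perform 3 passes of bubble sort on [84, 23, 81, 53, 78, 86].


Initial: [84, 23, 81, 53, 78, 86]
Pass 1: [23, 81, 53, 78, 84, 86] (4 swaps)
Pass 2: [23, 53, 78, 81, 84, 86] (2 swaps)
Pass 3: [23, 53, 78, 81, 84, 86] (0 swaps)

After 3 passes: [23, 53, 78, 81, 84, 86]


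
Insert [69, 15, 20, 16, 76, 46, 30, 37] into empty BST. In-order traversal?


Insert 69: root
Insert 15: L from 69
Insert 20: L from 69 -> R from 15
Insert 16: L from 69 -> R from 15 -> L from 20
Insert 76: R from 69
Insert 46: L from 69 -> R from 15 -> R from 20
Insert 30: L from 69 -> R from 15 -> R from 20 -> L from 46
Insert 37: L from 69 -> R from 15 -> R from 20 -> L from 46 -> R from 30

In-order: [15, 16, 20, 30, 37, 46, 69, 76]


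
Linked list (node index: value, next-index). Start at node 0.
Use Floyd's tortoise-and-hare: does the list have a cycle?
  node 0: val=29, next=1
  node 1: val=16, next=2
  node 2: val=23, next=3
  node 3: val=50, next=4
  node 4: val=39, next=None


Floyd's tortoise (slow, +1) and hare (fast, +2):
  init: slow=0, fast=0
  step 1: slow=1, fast=2
  step 2: slow=2, fast=4
  step 3: fast -> None, no cycle

Cycle: no


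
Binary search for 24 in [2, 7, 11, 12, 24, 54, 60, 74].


Step 1: lo=0, hi=7, mid=3, val=12
Step 2: lo=4, hi=7, mid=5, val=54
Step 3: lo=4, hi=4, mid=4, val=24

Found at index 4


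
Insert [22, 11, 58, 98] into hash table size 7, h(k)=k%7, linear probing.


Insert 22: h=1 -> slot 1
Insert 11: h=4 -> slot 4
Insert 58: h=2 -> slot 2
Insert 98: h=0 -> slot 0

Table: [98, 22, 58, None, 11, None, None]


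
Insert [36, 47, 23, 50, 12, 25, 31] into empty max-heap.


Insert 36: [36]
Insert 47: [47, 36]
Insert 23: [47, 36, 23]
Insert 50: [50, 47, 23, 36]
Insert 12: [50, 47, 23, 36, 12]
Insert 25: [50, 47, 25, 36, 12, 23]
Insert 31: [50, 47, 31, 36, 12, 23, 25]

Final heap: [50, 47, 31, 36, 12, 23, 25]


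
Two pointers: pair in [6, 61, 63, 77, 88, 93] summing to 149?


lo=0(6)+hi=5(93)=99
lo=1(61)+hi=5(93)=154
lo=1(61)+hi=4(88)=149

Yes: 61+88=149


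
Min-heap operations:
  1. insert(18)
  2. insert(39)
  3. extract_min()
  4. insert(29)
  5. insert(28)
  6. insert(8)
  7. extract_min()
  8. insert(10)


insert(18) -> [18]
insert(39) -> [18, 39]
extract_min()->18, [39]
insert(29) -> [29, 39]
insert(28) -> [28, 39, 29]
insert(8) -> [8, 28, 29, 39]
extract_min()->8, [28, 39, 29]
insert(10) -> [10, 28, 29, 39]

Final heap: [10, 28, 29, 39]


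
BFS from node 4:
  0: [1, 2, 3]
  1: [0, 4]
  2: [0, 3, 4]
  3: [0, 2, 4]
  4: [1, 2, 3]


Visit 4, enqueue [1, 2, 3]
Visit 1, enqueue [0]
Visit 2, enqueue []
Visit 3, enqueue []
Visit 0, enqueue []

BFS order: [4, 1, 2, 3, 0]


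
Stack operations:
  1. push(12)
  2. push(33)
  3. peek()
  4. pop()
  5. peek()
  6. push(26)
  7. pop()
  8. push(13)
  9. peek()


push(12) -> [12]
push(33) -> [12, 33]
peek()->33
pop()->33, [12]
peek()->12
push(26) -> [12, 26]
pop()->26, [12]
push(13) -> [12, 13]
peek()->13

Final stack: [12, 13]


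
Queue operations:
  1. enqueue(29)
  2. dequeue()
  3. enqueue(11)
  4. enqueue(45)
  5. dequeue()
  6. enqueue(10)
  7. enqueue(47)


enqueue(29) -> [29]
dequeue()->29, []
enqueue(11) -> [11]
enqueue(45) -> [11, 45]
dequeue()->11, [45]
enqueue(10) -> [45, 10]
enqueue(47) -> [45, 10, 47]

Final queue: [45, 10, 47]


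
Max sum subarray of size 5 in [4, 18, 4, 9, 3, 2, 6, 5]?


[0:5]: 38
[1:6]: 36
[2:7]: 24
[3:8]: 25

Max: 38 at [0:5]


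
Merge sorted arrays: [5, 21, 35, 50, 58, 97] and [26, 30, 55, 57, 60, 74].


Take 5 from A
Take 21 from A
Take 26 from B
Take 30 from B
Take 35 from A
Take 50 from A
Take 55 from B
Take 57 from B
Take 58 from A
Take 60 from B
Take 74 from B

Merged: [5, 21, 26, 30, 35, 50, 55, 57, 58, 60, 74, 97]


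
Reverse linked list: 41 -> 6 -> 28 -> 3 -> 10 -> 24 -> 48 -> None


Step 1: curr=41, set curr.next=prev(None) | reversed so far: 41
Step 2: curr=6, set curr.next=prev(41) | reversed so far: 6 -> 41
Step 3: curr=28, set curr.next=prev(6) | reversed so far: 28 -> 6 -> 41
Step 4: curr=3, set curr.next=prev(28) | reversed so far: 3 -> 28 -> 6 -> 41
Step 5: curr=10, set curr.next=prev(3) | reversed so far: 10 -> 3 -> 28 -> 6 -> 41
Step 6: curr=24, set curr.next=prev(10) | reversed so far: 24 -> 10 -> 3 -> 28 -> 6 -> 41
Step 7: curr=48, set curr.next=prev(24) | reversed so far: 48 -> 24 -> 10 -> 3 -> 28 -> 6 -> 41

48 -> 24 -> 10 -> 3 -> 28 -> 6 -> 41 -> None


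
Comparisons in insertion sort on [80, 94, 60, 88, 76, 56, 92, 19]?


Algorithm: insertion sort
Input: [80, 94, 60, 88, 76, 56, 92, 19]
Sorted: [19, 56, 60, 76, 80, 88, 92, 94]

23


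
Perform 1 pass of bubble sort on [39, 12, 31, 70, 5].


Initial: [39, 12, 31, 70, 5]
Pass 1: [12, 31, 39, 5, 70] (3 swaps)

After 1 pass: [12, 31, 39, 5, 70]


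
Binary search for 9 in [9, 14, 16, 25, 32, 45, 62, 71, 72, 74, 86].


Step 1: lo=0, hi=10, mid=5, val=45
Step 2: lo=0, hi=4, mid=2, val=16
Step 3: lo=0, hi=1, mid=0, val=9

Found at index 0


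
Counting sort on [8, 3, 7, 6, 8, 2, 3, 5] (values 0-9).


Input: [8, 3, 7, 6, 8, 2, 3, 5]
Counts: [0, 0, 1, 2, 0, 1, 1, 1, 2, 0]

Sorted: [2, 3, 3, 5, 6, 7, 8, 8]


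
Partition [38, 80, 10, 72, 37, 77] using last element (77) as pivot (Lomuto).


Pivot: 77
  38 <= 77: advance i (no swap)
  10 <= 77: swap -> [38, 10, 80, 72, 37, 77]
  72 <= 77: swap -> [38, 10, 72, 80, 37, 77]
  37 <= 77: swap -> [38, 10, 72, 37, 80, 77]
Place pivot at 4: [38, 10, 72, 37, 77, 80]

Partitioned: [38, 10, 72, 37, 77, 80]


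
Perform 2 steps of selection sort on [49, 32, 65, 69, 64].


Initial: [49, 32, 65, 69, 64]
Step 1: min=32 at 1
  Swap: [32, 49, 65, 69, 64]
Step 2: min=49 at 1
  Swap: [32, 49, 65, 69, 64]

After 2 steps: [32, 49, 65, 69, 64]


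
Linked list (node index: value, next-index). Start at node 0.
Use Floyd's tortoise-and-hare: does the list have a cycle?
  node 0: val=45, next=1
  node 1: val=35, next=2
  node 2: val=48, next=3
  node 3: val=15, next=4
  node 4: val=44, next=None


Floyd's tortoise (slow, +1) and hare (fast, +2):
  init: slow=0, fast=0
  step 1: slow=1, fast=2
  step 2: slow=2, fast=4
  step 3: fast -> None, no cycle

Cycle: no


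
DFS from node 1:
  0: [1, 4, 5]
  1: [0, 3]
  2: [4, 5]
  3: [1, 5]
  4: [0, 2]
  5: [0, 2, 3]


Visit 1, push [3, 0]
Visit 0, push [5, 4]
Visit 4, push [2]
Visit 2, push [5]
Visit 5, push [3]
Visit 3, push []

DFS order: [1, 0, 4, 2, 5, 3]


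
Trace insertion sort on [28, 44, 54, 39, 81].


Initial: [28, 44, 54, 39, 81]
Insert 44: [28, 44, 54, 39, 81]
Insert 54: [28, 44, 54, 39, 81]
Insert 39: [28, 39, 44, 54, 81]
Insert 81: [28, 39, 44, 54, 81]

Sorted: [28, 39, 44, 54, 81]


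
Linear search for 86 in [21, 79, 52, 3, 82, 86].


i=0: 21!=86
i=1: 79!=86
i=2: 52!=86
i=3: 3!=86
i=4: 82!=86
i=5: 86==86 found!

Found at 5, 6 comps


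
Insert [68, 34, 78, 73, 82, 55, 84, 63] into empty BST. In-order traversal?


Insert 68: root
Insert 34: L from 68
Insert 78: R from 68
Insert 73: R from 68 -> L from 78
Insert 82: R from 68 -> R from 78
Insert 55: L from 68 -> R from 34
Insert 84: R from 68 -> R from 78 -> R from 82
Insert 63: L from 68 -> R from 34 -> R from 55

In-order: [34, 55, 63, 68, 73, 78, 82, 84]


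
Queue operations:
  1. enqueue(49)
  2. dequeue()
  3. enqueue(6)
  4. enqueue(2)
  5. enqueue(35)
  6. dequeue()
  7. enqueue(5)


enqueue(49) -> [49]
dequeue()->49, []
enqueue(6) -> [6]
enqueue(2) -> [6, 2]
enqueue(35) -> [6, 2, 35]
dequeue()->6, [2, 35]
enqueue(5) -> [2, 35, 5]

Final queue: [2, 35, 5]


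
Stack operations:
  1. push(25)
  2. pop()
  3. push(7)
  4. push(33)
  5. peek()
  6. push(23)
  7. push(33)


push(25) -> [25]
pop()->25, []
push(7) -> [7]
push(33) -> [7, 33]
peek()->33
push(23) -> [7, 33, 23]
push(33) -> [7, 33, 23, 33]

Final stack: [7, 33, 23, 33]


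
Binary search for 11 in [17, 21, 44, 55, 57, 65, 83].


Step 1: lo=0, hi=6, mid=3, val=55
Step 2: lo=0, hi=2, mid=1, val=21
Step 3: lo=0, hi=0, mid=0, val=17

Not found


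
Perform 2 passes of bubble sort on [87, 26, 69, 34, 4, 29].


Initial: [87, 26, 69, 34, 4, 29]
Pass 1: [26, 69, 34, 4, 29, 87] (5 swaps)
Pass 2: [26, 34, 4, 29, 69, 87] (3 swaps)

After 2 passes: [26, 34, 4, 29, 69, 87]


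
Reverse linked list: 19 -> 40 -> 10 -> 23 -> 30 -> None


Step 1: curr=19, set curr.next=prev(None) | reversed so far: 19
Step 2: curr=40, set curr.next=prev(19) | reversed so far: 40 -> 19
Step 3: curr=10, set curr.next=prev(40) | reversed so far: 10 -> 40 -> 19
Step 4: curr=23, set curr.next=prev(10) | reversed so far: 23 -> 10 -> 40 -> 19
Step 5: curr=30, set curr.next=prev(23) | reversed so far: 30 -> 23 -> 10 -> 40 -> 19

30 -> 23 -> 10 -> 40 -> 19 -> None
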